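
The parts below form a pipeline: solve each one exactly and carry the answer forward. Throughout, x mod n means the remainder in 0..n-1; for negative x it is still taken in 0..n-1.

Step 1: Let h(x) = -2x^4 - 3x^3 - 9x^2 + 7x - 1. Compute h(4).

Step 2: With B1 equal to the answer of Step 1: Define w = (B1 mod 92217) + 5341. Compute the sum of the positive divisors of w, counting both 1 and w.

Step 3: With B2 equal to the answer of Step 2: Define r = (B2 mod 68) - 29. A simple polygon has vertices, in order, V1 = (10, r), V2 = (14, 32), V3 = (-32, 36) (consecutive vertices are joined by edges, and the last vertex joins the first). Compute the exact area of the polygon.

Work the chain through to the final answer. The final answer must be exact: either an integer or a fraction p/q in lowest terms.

445

Step 1: -2*(4)^4 - 3*(4)^3 - 9*(4)^2 + 7*(4)^1 - 1 = (-512) + (-192) + (-144) + (28) + (-1) = -821; answer -821
Step 2: B1 = -821; w = 96737; 96737 is prime, so its only divisors are 1 and 96737; sigma = 1 + 96737 = 96738; answer 96738
Step 3: B2 = 96738; r = 13; cross terms: (10*32 - 14*13)=138, (14*36 - -32*32)=1528, (-32*13 - 10*36)=-776; twice the area = |890| = 890; area = 445; answer 445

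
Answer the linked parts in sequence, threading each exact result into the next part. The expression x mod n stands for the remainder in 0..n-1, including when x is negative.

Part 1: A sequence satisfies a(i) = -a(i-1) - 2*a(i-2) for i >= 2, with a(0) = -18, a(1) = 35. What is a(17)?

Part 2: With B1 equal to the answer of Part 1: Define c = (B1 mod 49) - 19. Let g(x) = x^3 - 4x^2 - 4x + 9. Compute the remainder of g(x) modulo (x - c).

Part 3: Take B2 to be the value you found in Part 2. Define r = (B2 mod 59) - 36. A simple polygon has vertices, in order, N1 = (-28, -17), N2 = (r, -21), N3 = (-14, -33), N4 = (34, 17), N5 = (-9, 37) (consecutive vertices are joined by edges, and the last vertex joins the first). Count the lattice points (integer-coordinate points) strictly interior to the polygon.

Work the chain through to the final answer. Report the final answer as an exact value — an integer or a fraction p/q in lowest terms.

Part 1: a(2) = -1*(35) - 2*(-18) = 1; iterating: a(2)=1, a(3)=-71, a(4)=69, a(5)=73, a(6)=-211, a(7)=65, a(8)=357, a(9)=-487, a(10)=-227, a(11)=1201, a(12)=-747, a(13)=-1655, a(14)=3149, a(15)=161, a(16)=-6459, a(17)=6137; answer 6137
Part 2: B1 = 6137; c = -7; remainder = value at the root: 1*(-7)^3 - 4*(-7)^2 - 4*(-7)^1 + 9 = (-343) + (-196) + (28) + (9) = -502; answer -502
Part 3: B2 = -502; r = -7; cross terms: (-28*-21 - -7*-17)=469, (-7*-33 - -14*-21)=-63, (-14*17 - 34*-33)=884, (34*37 - -9*17)=1411, (-9*-17 - -28*37)=1189; twice the area = |3890| = 3890; area = 1945; boundary points = 1 + 1 + 2 + 1 + 1 = 6; strictly interior points = area - boundary/2 + 1 = 1943; answer 1943

1943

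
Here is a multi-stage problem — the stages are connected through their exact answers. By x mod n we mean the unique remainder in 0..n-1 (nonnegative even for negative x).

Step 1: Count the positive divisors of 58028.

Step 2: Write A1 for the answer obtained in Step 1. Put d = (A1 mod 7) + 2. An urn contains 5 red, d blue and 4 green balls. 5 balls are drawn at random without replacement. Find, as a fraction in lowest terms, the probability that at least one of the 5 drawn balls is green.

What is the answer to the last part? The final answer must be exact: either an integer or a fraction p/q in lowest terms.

149/182

Step 1: 58028 = 2^2 * 89 * 163; number of divisors = (2+1) * (1+1) * (1+1) = 12; answer 12
Step 2: A1 = 12; d = 7; total draws C(16,5) = 4368; complement C(12,5) = 792; favorable 4368 - 792 = 3576; P = 149/182; answer 149/182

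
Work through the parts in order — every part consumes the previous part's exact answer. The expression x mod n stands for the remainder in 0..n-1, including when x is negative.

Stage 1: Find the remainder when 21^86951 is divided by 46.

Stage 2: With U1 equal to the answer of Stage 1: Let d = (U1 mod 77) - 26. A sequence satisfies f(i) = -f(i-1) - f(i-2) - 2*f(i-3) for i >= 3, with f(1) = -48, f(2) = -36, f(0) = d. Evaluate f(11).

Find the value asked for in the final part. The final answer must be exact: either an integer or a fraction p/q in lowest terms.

-28

Stage 1: squarings mod 46: 21^1=21, 21^2=27, 21^4=39, 21^8=3, 21^16=9, 21^32=35, 21^64=29, 21^128=13, 21^256=31, 21^512=41, 21^1024=25, 21^2048=27, 21^4096=39, 21^8192=3, 21^16384=9, 21^32768=35, 21^65536=29; 21^86951 = 21^1 * 21^2 * 21^4 * 21^32 * 21^128 * 21^256 * 21^512 * 21^4096 * 21^16384 * 21^65536 = 33 (mod 46); answer 33
Stage 2: U1 = 33; d = 7; f(3) = -1*(-36) - 1*(-48) - 2*(7) = 70; iterating: f(3)=70, f(4)=62, f(5)=-60, f(6)=-142, f(7)=78, f(8)=184, f(9)=22, f(10)=-362, f(11)=-28; answer -28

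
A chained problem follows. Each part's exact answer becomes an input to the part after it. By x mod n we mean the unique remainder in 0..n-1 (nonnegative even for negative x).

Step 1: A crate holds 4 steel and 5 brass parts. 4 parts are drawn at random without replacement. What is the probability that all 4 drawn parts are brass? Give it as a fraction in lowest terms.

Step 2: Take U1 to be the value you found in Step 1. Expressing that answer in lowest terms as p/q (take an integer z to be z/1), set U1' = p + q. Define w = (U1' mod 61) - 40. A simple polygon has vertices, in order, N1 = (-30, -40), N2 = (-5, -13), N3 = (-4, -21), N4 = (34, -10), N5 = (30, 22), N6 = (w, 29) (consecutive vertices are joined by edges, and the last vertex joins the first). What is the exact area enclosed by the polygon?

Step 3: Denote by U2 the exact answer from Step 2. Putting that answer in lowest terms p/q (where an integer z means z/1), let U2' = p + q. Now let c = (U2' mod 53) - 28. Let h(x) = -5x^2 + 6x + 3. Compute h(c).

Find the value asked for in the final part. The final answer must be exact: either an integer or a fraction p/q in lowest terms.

-437

Step 1: total draws C(9,4) = 126; favorable C(5,4) = 5; P = 5/126; answer 5/126
Step 2: U1 = 5/126; threaded value p + q = 131; w = -31; cross terms: (-30*-13 - -5*-40)=190, (-5*-21 - -4*-13)=53, (-4*-10 - 34*-21)=754, (34*22 - 30*-10)=1048, (30*29 - -31*22)=1552, (-31*-40 - -30*29)=2110; twice the area = |5707| = 5707; area = 5707/2; answer 5707/2
Step 3: U2 = 5707/2; threaded value p + q = 5709; c = 10; -5*(10)^2 + 6*(10)^1 + 3 = (-500) + (60) + (3) = -437; answer -437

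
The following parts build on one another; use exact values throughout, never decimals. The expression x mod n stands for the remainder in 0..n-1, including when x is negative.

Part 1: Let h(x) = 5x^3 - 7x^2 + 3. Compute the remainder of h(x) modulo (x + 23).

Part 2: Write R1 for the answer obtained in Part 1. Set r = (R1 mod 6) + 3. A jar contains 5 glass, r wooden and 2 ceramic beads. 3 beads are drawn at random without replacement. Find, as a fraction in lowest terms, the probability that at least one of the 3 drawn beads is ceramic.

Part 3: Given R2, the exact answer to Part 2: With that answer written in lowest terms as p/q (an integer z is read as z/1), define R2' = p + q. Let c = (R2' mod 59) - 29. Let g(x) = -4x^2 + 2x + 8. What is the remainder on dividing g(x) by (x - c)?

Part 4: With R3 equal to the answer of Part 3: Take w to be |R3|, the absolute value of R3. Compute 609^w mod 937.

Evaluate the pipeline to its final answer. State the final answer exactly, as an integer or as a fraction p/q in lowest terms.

Part 1: remainder = value at the root: 5*(-23)^3 - 7*(-23)^2 + 3 = (-60835) + (-3703) + (3) = -64535; answer -64535
Part 2: R1 = -64535; r = 4; total draws C(11,3) = 165; complement C(9,3) = 84; favorable 165 - 84 = 81; P = 27/55; answer 27/55
Part 3: R2 = 27/55; threaded value p + q = 82; c = -6; remainder = value at the root: -4*(-6)^2 + 2*(-6)^1 + 8 = (-144) + (-12) + (8) = -148; answer -148
Part 4: R3 = -148; w = 148; squarings mod 937: 609^1=609, 609^2=766, 609^4=194, 609^8=156, 609^16=911, 609^32=676, 609^64=657, 609^128=629; 609^148 = 609^4 * 609^16 * 609^128 = 6 (mod 937); answer 6

6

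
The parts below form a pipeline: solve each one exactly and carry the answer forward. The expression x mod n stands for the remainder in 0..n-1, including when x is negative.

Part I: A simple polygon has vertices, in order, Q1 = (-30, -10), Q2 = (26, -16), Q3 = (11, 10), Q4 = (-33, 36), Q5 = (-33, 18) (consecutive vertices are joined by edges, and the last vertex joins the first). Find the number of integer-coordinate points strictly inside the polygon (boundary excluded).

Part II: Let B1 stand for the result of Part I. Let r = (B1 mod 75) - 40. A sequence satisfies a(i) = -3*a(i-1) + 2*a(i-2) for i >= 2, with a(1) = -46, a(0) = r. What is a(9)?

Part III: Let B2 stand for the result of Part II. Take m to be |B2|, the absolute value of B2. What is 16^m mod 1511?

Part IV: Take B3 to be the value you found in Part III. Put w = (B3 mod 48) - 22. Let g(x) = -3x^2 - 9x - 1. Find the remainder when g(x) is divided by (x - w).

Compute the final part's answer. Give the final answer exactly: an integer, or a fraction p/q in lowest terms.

Part I: cross terms: (-30*-16 - 26*-10)=740, (26*10 - 11*-16)=436, (11*36 - -33*10)=726, (-33*18 - -33*36)=594, (-33*-10 - -30*18)=870; twice the area = |3366| = 3366; area = 1683; boundary points = 2 + 1 + 2 + 18 + 1 = 24; strictly interior points = area - boundary/2 + 1 = 1672; answer 1672
Part II: B1 = 1672; r = -18; a(2) = -3*(-46) + 2*(-18) = 102; iterating: a(2)=102, a(3)=-398, a(4)=1398, a(5)=-4990, a(6)=17766, a(7)=-63278, a(8)=225366, a(9)=-802654; answer -802654
Part III: B2 = -802654; m = 802654; squarings mod 1511: 16^1=16, 16^2=256, 16^4=563, 16^8=1170, 16^16=1445, 16^32=1334, 16^64=1109, 16^128=1438, 16^256=796, 16^512=507, 16^1024=179, 16^2048=310, 16^4096=907, 16^8192=665, 16^16384=1013, 16^32768=200, 16^65536=714, 16^131072=589, 16^262144=902, 16^524288=686; 16^802654 = 16^2 * 16^4 * 16^8 * 16^16 * 16^64 * 16^256 * 16^512 * 16^1024 * 16^2048 * 16^4096 * 16^8192 * 16^262144 * 16^524288 = 1252 (mod 1511); answer 1252
Part IV: B3 = 1252; w = -18; remainder = value at the root: -3*(-18)^2 - 9*(-18)^1 - 1 = (-972) + (162) + (-1) = -811; answer -811

-811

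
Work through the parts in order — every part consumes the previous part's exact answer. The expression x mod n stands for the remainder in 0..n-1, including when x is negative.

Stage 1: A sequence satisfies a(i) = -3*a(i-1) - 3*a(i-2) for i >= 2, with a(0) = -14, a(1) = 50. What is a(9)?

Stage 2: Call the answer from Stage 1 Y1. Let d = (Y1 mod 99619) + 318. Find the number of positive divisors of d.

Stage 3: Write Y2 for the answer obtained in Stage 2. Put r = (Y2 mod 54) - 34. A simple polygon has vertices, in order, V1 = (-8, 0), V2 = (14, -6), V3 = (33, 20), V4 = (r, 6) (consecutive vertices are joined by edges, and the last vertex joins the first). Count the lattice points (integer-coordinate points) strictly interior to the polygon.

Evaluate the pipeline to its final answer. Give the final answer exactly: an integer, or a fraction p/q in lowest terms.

702

Stage 1: a(2) = -3*(50) - 3*(-14) = -108; iterating: a(2)=-108, a(3)=174, a(4)=-198, a(5)=72, a(6)=378, a(7)=-1350, a(8)=2916, a(9)=-4698; answer -4698
Stage 2: Y1 = -4698; d = 95239; 95239 is prime, so its only divisors are 1 and 95239; count = 2; answer 2
Stage 3: Y2 = 2; r = -32; cross terms: (-8*-6 - 14*0)=48, (14*20 - 33*-6)=478, (33*6 - -32*20)=838, (-32*0 - -8*6)=48; twice the area = |1412| = 1412; area = 706; boundary points = 2 + 1 + 1 + 6 = 10; strictly interior points = area - boundary/2 + 1 = 702; answer 702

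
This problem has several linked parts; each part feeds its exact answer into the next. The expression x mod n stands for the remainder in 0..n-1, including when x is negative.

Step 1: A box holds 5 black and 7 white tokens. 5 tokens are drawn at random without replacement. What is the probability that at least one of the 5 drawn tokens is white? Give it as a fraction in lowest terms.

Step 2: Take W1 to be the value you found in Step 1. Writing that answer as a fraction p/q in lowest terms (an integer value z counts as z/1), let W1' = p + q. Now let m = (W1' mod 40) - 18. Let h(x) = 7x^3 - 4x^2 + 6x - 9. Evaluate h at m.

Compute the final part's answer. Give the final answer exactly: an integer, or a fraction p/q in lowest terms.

796

Step 1: total draws C(12,5) = 792; complement C(5,5) = 1; favorable 792 - 1 = 791; P = 791/792; answer 791/792
Step 2: W1 = 791/792; threaded value p + q = 1583; m = 5; 7*(5)^3 - 4*(5)^2 + 6*(5)^1 - 9 = (875) + (-100) + (30) + (-9) = 796; answer 796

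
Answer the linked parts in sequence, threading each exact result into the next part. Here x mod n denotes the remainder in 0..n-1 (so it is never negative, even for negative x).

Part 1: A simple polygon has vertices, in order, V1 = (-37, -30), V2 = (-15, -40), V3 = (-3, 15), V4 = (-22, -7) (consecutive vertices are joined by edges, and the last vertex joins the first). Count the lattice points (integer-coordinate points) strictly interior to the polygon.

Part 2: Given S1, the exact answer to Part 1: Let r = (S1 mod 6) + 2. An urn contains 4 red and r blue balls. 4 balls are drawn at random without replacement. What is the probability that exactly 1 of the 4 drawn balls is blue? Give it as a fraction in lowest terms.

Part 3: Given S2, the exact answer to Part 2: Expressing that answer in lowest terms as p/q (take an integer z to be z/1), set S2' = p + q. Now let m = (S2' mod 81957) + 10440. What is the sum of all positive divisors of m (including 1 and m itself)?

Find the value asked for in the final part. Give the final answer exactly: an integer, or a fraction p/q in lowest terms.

10514

Part 1: cross terms: (-37*-40 - -15*-30)=1030, (-15*15 - -3*-40)=-345, (-3*-7 - -22*15)=351, (-22*-30 - -37*-7)=401; twice the area = |1437| = 1437; area = 1437/2; boundary points = 2 + 1 + 1 + 1 = 5; strictly interior points = area - boundary/2 + 1 = 717; answer 717
Part 2: S1 = 717; r = 5; total draws C(9,4) = 126; favorable C(5,1)*C(4,3) = 20; P = 10/63; answer 10/63
Part 3: S2 = 10/63; threaded value p + q = 73; m = 10513; 10513 is prime, so its only divisors are 1 and 10513; sigma = 1 + 10513 = 10514; answer 10514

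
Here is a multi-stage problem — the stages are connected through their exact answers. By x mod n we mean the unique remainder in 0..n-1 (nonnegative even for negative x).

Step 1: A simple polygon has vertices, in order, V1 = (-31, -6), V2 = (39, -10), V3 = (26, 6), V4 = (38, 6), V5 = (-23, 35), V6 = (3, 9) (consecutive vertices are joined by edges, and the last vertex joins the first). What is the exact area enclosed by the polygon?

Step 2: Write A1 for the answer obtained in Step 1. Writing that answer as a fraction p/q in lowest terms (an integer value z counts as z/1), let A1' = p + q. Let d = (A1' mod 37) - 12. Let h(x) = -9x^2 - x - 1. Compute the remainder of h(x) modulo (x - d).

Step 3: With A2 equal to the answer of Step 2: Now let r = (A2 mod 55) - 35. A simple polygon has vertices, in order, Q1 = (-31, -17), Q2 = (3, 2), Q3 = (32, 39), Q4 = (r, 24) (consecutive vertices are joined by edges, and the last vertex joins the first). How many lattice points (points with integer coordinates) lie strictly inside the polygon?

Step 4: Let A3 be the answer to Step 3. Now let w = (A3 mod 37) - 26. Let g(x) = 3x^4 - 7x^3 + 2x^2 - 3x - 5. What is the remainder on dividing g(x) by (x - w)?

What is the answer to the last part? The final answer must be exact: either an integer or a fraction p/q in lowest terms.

Step 1: cross terms: (-31*-10 - 39*-6)=544, (39*6 - 26*-10)=494, (26*6 - 38*6)=-72, (38*35 - -23*6)=1468, (-23*9 - 3*35)=-312, (3*-6 - -31*9)=261; twice the area = |2383| = 2383; area = 2383/2; answer 2383/2
Step 2: A1 = 2383/2; threaded value p + q = 2385; d = 5; remainder = value at the root: -9*(5)^2 - 1*(5)^1 - 1 = (-225) + (-5) + (-1) = -231; answer -231
Step 3: A2 = -231; r = 9; cross terms: (-31*2 - 3*-17)=-11, (3*39 - 32*2)=53, (32*24 - 9*39)=417, (9*-17 - -31*24)=591; twice the area = |1050| = 1050; area = 525; boundary points = 1 + 1 + 1 + 1 = 4; strictly interior points = area - boundary/2 + 1 = 524; answer 524
Step 4: A3 = 524; w = -20; remainder = value at the root: 3*(-20)^4 - 7*(-20)^3 + 2*(-20)^2 - 3*(-20)^1 - 5 = (480000) + (56000) + (800) + (60) + (-5) = 536855; answer 536855

536855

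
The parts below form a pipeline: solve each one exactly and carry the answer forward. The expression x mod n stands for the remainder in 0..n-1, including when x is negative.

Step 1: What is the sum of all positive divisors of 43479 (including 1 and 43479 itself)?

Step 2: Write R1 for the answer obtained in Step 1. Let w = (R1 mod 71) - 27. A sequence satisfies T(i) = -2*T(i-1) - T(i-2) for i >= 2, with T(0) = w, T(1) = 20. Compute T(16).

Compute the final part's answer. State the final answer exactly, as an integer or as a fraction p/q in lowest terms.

Step 1: 43479 = 3^2 * 4831; sigma = (1 + 3 + 9) * (1 + 4831) = 13 * 4832 = 62816; answer 62816
Step 2: R1 = 62816; w = 25; T(2) = -2*(20) - 1*(25) = -65; iterating: T(2)=-65, T(3)=110, T(4)=-155, T(5)=200, T(6)=-245, T(7)=290, T(8)=-335, T(9)=380, T(10)=-425, T(11)=470, T(12)=-515, T(13)=560, T(14)=-605, T(15)=650, T(16)=-695; answer -695

-695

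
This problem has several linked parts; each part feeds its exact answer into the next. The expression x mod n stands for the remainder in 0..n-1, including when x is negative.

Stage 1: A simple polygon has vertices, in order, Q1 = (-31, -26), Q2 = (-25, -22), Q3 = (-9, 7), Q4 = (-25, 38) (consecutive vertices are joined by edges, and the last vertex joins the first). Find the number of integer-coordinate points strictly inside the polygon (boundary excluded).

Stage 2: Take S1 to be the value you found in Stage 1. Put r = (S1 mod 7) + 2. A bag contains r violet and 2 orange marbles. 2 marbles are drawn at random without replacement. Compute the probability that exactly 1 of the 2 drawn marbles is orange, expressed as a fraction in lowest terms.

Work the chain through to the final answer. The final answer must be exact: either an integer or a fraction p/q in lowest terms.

2/3

Stage 1: cross terms: (-31*-22 - -25*-26)=32, (-25*7 - -9*-22)=-373, (-9*38 - -25*7)=-167, (-25*-26 - -31*38)=1828; twice the area = |1320| = 1320; area = 660; boundary points = 2 + 1 + 1 + 2 = 6; strictly interior points = area - boundary/2 + 1 = 658; answer 658
Stage 2: S1 = 658; r = 2; total draws C(4,2) = 6; favorable C(2,1)*C(2,1) = 4; P = 2/3; answer 2/3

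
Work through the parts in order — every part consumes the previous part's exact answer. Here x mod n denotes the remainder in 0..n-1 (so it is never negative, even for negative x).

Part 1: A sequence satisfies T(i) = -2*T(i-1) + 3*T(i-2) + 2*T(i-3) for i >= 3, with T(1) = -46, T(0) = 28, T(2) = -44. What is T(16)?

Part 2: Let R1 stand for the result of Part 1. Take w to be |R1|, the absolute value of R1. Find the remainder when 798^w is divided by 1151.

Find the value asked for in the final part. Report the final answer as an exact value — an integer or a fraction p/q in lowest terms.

Part 1: T(3) = -2*(-44) + 3*(-46) + 2*(28) = 6; iterating: T(3)=6, T(4)=-236, T(5)=402, T(6)=-1500, T(7)=3734, T(8)=-11164, T(9)=30530, T(10)=-87084, T(11)=243430, T(12)=-687052, T(13)=1930226, T(14)=-5434748, T(15)=15286070, T(16)=-43015932; answer -43015932
Part 2: R1 = -43015932; w = 43015932; squarings mod 1151: 798^1=798, 798^2=301, 798^4=823, 798^8=541, 798^16=327, 798^32=1037, 798^64=335, 798^128=578, 798^256=294, 798^512=111, 798^1024=811, 798^2048=500, 798^4096=233, 798^8192=192, 798^16384=32, 798^32768=1024, 798^65536=15, 798^131072=225, 798^262144=1132, 798^524288=361, 798^1048576=258, 798^2097152=957, 798^4194304=804, 798^8388608=705, 798^16777216=944, 798^33554432=262; 798^43015932 = 798^4 * 798^8 * 798^16 * 798^32 * 798^64 * 798^128 * 798^512 * 798^1024 * 798^2048 * 798^4096 * 798^16384 * 798^1048576 * 798^8388608 * 798^33554432 = 80 (mod 1151); answer 80

80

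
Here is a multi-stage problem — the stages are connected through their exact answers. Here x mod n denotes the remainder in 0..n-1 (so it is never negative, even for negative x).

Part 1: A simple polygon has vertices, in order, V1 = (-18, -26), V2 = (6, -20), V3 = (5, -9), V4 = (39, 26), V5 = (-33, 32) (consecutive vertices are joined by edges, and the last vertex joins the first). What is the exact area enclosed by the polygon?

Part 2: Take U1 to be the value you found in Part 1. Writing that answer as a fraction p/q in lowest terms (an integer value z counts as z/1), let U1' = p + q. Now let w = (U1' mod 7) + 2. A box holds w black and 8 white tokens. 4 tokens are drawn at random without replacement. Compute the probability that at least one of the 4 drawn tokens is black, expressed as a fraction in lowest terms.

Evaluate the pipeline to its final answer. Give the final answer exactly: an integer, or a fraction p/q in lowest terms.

Part 1: cross terms: (-18*-20 - 6*-26)=516, (6*-9 - 5*-20)=46, (5*26 - 39*-9)=481, (39*32 - -33*26)=2106, (-33*-26 - -18*32)=1434; twice the area = |4583| = 4583; area = 4583/2; answer 4583/2
Part 2: U1 = 4583/2; threaded value p + q = 4585; w = 2; total draws C(10,4) = 210; complement C(8,4) = 70; favorable 210 - 70 = 140; P = 2/3; answer 2/3

2/3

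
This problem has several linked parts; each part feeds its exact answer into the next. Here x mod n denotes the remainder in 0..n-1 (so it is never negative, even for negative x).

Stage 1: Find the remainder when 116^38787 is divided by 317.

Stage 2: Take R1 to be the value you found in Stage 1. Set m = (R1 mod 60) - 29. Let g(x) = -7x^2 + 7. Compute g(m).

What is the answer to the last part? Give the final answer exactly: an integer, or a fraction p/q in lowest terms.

Stage 1: squarings mod 317: 116^1=116, 116^2=142, 116^4=193, 116^8=160, 116^16=240, 116^32=223, 116^64=277, 116^128=15, 116^256=225, 116^512=222, 116^1024=149, 116^2048=11, 116^4096=121, 116^8192=59, 116^16384=311, 116^32768=36; 116^38787 = 116^1 * 116^2 * 116^128 * 116^256 * 116^512 * 116^1024 * 116^4096 * 116^32768 = 151 (mod 317); answer 151
Stage 2: R1 = 151; m = 2; -7*(2)^2 + 7 = (-28) + (7) = -21; answer -21

-21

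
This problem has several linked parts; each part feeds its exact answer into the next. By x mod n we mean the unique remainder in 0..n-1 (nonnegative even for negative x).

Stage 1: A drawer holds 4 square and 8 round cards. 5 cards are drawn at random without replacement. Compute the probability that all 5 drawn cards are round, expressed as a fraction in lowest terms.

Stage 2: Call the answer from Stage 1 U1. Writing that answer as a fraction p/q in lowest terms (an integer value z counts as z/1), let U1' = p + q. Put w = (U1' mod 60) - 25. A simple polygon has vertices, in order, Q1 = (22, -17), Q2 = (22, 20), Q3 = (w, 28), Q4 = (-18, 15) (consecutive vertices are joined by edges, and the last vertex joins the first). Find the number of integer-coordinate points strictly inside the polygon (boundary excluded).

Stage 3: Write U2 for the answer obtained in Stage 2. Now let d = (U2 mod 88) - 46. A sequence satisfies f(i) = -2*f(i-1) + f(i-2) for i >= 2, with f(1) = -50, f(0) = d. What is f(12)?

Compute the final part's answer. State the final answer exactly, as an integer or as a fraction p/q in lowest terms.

Stage 1: total draws C(12,5) = 792; favorable C(8,5) = 56; P = 7/99; answer 7/99
Stage 2: U1 = 7/99; threaded value p + q = 106; w = 21; cross terms: (22*20 - 22*-17)=814, (22*28 - 21*20)=196, (21*15 - -18*28)=819, (-18*-17 - 22*15)=-24; twice the area = |1805| = 1805; area = 1805/2; boundary points = 37 + 1 + 13 + 8 = 59; strictly interior points = area - boundary/2 + 1 = 874; answer 874
Stage 3: U2 = 874; d = 36; f(2) = -2*(-50) + 1*(36) = 136; iterating: f(2)=136, f(3)=-322, f(4)=780, f(5)=-1882, f(6)=4544, f(7)=-10970, f(8)=26484, f(9)=-63938, f(10)=154360, f(11)=-372658, f(12)=899676; answer 899676

899676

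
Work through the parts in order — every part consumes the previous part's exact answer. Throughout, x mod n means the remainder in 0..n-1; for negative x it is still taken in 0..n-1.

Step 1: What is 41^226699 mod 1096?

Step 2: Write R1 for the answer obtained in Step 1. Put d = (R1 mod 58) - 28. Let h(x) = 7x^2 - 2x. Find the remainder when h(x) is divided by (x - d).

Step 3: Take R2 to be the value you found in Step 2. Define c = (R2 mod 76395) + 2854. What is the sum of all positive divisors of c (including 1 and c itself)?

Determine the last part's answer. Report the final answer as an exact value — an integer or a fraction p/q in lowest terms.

Step 1: squarings mod 1096: 41^1=41, 41^2=585, 41^4=273, 41^8=1, 41^16=1, 41^32=1, 41^64=1, 41^128=1, 41^256=1, 41^512=1, 41^1024=1, 41^2048=1, 41^4096=1, 41^8192=1, 41^16384=1, 41^32768=1, 41^65536=1, 41^131072=1; 41^226699 = 41^1 * 41^2 * 41^8 * 41^128 * 41^256 * 41^1024 * 41^4096 * 41^8192 * 41^16384 * 41^65536 * 41^131072 = 969 (mod 1096); answer 969
Step 2: R1 = 969; d = 13; remainder = value at the root: 7*(13)^2 - 2*(13)^1 = (1183) + (-26) = 1157; answer 1157
Step 3: R2 = 1157; c = 4011; 4011 = 3 * 7 * 191; sigma = (1 + 3) * (1 + 7) * (1 + 191) = 4 * 8 * 192 = 6144; answer 6144

6144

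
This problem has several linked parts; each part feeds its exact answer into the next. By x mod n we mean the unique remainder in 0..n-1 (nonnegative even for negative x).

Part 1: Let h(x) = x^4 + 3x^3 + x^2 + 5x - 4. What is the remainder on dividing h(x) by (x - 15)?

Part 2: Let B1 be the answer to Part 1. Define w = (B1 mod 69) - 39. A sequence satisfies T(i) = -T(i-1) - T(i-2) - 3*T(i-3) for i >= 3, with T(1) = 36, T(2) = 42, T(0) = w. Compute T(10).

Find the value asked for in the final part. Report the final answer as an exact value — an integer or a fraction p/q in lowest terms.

1554

Part 1: remainder = value at the root: 1*(15)^4 + 3*(15)^3 + 1*(15)^2 + 5*(15)^1 - 4 = (50625) + (10125) + (225) + (75) + (-4) = 61046; answer 61046
Part 2: B1 = 61046; w = 11; T(3) = -1*(42) - 1*(36) - 3*(11) = -111; iterating: T(3)=-111, T(4)=-39, T(5)=24, T(6)=348, T(7)=-255, T(8)=-165, T(9)=-624, T(10)=1554; answer 1554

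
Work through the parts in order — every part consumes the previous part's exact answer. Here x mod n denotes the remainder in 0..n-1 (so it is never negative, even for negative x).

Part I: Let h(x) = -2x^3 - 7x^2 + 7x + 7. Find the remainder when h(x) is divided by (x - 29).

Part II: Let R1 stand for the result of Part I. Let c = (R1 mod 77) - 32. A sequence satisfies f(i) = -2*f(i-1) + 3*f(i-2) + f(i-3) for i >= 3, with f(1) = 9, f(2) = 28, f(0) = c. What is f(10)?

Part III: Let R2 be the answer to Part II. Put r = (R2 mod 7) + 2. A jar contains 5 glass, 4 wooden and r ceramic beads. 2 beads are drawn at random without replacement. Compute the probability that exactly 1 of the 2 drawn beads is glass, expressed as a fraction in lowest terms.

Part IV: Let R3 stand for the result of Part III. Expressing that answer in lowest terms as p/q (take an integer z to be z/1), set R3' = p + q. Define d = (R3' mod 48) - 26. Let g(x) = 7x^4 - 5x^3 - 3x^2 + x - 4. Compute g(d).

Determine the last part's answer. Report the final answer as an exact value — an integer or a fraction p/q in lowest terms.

Part I: remainder = value at the root: -2*(29)^3 - 7*(29)^2 + 7*(29)^1 + 7 = (-48778) + (-5887) + (203) + (7) = -54455; answer -54455
Part II: R1 = -54455; c = 29; f(3) = -2*(28) + 3*(9) + 1*(29) = 0; iterating: f(3)=0, f(4)=93, f(5)=-158, f(6)=595, f(7)=-1571, f(8)=4769, f(9)=-13656, f(10)=40048; answer 40048
Part III: R2 = 40048; r = 3; total draws C(12,2) = 66; favorable C(5,1)*C(7,1) = 35; P = 35/66; answer 35/66
Part IV: R3 = 35/66; threaded value p + q = 101; d = -21; 7*(-21)^4 - 5*(-21)^3 - 3*(-21)^2 + 1*(-21)^1 - 4 = (1361367) + (46305) + (-1323) + (-21) + (-4) = 1406324; answer 1406324

1406324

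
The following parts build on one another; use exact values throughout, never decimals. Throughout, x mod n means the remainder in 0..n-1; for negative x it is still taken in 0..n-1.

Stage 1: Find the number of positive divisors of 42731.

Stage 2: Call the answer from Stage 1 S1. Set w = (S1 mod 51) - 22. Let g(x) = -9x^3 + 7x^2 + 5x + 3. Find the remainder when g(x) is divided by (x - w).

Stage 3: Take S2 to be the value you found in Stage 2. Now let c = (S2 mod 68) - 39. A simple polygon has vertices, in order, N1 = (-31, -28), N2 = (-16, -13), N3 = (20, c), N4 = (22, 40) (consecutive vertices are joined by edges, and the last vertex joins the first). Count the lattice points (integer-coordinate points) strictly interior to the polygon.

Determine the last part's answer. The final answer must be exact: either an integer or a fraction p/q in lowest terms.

1077

Stage 1: 42731 = 13 * 19 * 173; number of divisors = (1+1) * (1+1) * (1+1) = 8; answer 8
Stage 2: S1 = 8; w = -14; remainder = value at the root: -9*(-14)^3 + 7*(-14)^2 + 5*(-14)^1 + 3 = (24696) + (1372) + (-70) + (3) = 26001; answer 26001
Stage 3: S2 = 26001; c = -14; cross terms: (-31*-13 - -16*-28)=-45, (-16*-14 - 20*-13)=484, (20*40 - 22*-14)=1108, (22*-28 - -31*40)=624; twice the area = |2171| = 2171; area = 2171/2; boundary points = 15 + 1 + 2 + 1 = 19; strictly interior points = area - boundary/2 + 1 = 1077; answer 1077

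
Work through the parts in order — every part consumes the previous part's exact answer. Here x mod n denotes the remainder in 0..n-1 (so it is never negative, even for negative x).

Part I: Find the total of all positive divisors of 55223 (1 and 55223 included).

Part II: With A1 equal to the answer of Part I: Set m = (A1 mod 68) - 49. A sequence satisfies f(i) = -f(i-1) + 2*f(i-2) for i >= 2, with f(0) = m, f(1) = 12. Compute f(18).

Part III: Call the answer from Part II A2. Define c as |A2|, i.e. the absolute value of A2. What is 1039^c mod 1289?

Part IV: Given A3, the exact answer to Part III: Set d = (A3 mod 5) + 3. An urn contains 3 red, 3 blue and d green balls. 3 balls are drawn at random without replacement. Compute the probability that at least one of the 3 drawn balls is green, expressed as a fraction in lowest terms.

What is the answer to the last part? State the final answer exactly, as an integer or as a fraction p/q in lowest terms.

10/11

Part I: 55223 = 7^4 * 23; sigma = (1 + 7 + 49 + 343 + 2401) * (1 + 23) = 2801 * 24 = 67224; answer 67224
Part II: A1 = 67224; m = -9; f(2) = -1*(12) + 2*(-9) = -30; iterating: f(2)=-30, f(3)=54, f(4)=-114, f(5)=222, f(6)=-450, f(7)=894, f(8)=-1794, f(9)=3582, f(10)=-7170, f(11)=14334, f(12)=-28674, f(13)=57342, f(14)=-114690, f(15)=229374, f(16)=-458754, f(17)=917502, f(18)=-1835010; answer -1835010
Part III: A2 = -1835010; c = 1835010; squarings mod 1289: 1039^1=1039, 1039^2=628, 1039^4=1239, 1039^8=1211, 1039^16=928, 1039^32=132, 1039^64=667, 1039^128=184, 1039^256=342, 1039^512=954, 1039^1024=82, 1039^2048=279, 1039^4096=501, 1039^8192=935, 1039^16384=283, 1039^32768=171, 1039^65536=883, 1039^131072=1133, 1039^262144=1134, 1039^524288=823, 1039^1048576=604; 1039^1835010 = 1039^2 * 1039^262144 * 1039^524288 * 1039^1048576 = 448 (mod 1289); answer 448
Part IV: A3 = 448; d = 6; total draws C(12,3) = 220; complement C(6,3) = 20; favorable 220 - 20 = 200; P = 10/11; answer 10/11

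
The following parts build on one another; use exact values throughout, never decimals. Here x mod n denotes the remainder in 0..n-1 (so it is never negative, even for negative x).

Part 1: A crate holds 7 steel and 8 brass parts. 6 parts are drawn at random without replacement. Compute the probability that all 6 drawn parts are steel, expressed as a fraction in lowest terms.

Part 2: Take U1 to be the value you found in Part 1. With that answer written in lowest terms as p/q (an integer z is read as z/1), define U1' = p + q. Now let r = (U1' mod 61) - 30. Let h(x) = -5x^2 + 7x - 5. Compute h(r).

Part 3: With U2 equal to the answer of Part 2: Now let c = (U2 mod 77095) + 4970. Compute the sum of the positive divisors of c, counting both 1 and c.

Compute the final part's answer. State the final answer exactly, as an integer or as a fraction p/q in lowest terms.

Part 1: total draws C(15,6) = 5005; favorable C(7,6) = 7; P = 1/715; answer 1/715
Part 2: U1 = 1/715; threaded value p + q = 716; r = 15; -5*(15)^2 + 7*(15)^1 - 5 = (-1125) + (105) + (-5) = -1025; answer -1025
Part 3: U2 = -1025; c = 81040; 81040 = 2^4 * 5 * 1013; sigma = (1 + 2 + 4 + 8 + 16) * (1 + 5) * (1 + 1013) = 31 * 6 * 1014 = 188604; answer 188604

188604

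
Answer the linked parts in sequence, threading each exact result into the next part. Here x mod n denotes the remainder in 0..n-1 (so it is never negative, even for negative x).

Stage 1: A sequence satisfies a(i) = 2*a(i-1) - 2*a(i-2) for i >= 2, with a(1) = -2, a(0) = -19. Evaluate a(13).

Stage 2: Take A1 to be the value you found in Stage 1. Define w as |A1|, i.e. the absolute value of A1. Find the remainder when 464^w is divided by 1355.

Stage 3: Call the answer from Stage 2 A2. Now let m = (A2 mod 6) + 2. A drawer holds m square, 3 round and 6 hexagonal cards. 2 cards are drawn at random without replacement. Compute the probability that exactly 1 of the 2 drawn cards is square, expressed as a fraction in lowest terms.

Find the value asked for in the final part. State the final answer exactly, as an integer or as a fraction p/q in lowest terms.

9/22

Stage 1: a(2) = 2*(-2) - 2*(-19) = 34; iterating: a(2)=34, a(3)=72, a(4)=76, a(5)=8, a(6)=-136, a(7)=-288, a(8)=-304, a(9)=-32, a(10)=544, a(11)=1152, a(12)=1216, a(13)=128; answer 128
Stage 2: A1 = 128; w = 128; squarings mod 1355: 464^1=464, 464^2=1206, 464^4=521, 464^8=441, 464^16=716, 464^32=466, 464^64=356, 464^128=721; 464^128 = 464^128 = 721 (mod 1355); answer 721
Stage 3: A2 = 721; m = 3; total draws C(12,2) = 66; favorable C(3,1)*C(9,1) = 27; P = 9/22; answer 9/22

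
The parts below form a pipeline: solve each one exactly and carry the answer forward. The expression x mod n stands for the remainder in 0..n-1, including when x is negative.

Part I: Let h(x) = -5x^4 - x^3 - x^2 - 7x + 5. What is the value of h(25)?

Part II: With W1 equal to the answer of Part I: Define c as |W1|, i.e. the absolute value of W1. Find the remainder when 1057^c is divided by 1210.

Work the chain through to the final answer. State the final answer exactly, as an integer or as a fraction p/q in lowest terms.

Part I: -5*(25)^4 - 1*(25)^3 - 1*(25)^2 - 7*(25)^1 + 5 = (-1953125) + (-15625) + (-625) + (-175) + (5) = -1969545; answer -1969545
Part II: W1 = -1969545; c = 1969545; squarings mod 1210: 1057^1=1057, 1057^2=419, 1057^4=111, 1057^8=221, 1057^16=441, 1057^32=881, 1057^64=551, 1057^128=1101, 1057^256=991, 1057^512=771, 1057^1024=331, 1057^2048=661, 1057^4096=111, 1057^8192=221, 1057^16384=441, 1057^32768=881, 1057^65536=551, 1057^131072=1101, 1057^262144=991, 1057^524288=771, 1057^1048576=331; 1057^1969545 = 1057^1 * 1057^8 * 1057^128 * 1057^256 * 1057^1024 * 1057^2048 * 1057^131072 * 1057^262144 * 1057^524288 * 1057^1048576 = 287 (mod 1210); answer 287

287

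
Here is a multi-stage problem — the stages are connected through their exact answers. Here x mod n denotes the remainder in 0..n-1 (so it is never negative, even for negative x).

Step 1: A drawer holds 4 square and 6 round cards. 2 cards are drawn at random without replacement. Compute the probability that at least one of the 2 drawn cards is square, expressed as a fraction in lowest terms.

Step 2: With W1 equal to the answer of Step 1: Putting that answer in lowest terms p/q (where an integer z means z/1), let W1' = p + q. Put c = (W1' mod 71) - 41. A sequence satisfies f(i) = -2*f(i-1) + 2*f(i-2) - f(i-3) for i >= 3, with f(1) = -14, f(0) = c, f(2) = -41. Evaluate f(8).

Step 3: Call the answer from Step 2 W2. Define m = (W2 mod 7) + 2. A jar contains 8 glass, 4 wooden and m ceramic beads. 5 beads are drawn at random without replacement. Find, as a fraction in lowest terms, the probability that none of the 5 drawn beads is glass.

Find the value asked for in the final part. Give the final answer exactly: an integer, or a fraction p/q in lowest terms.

1/34

Step 1: total draws C(10,2) = 45; complement C(6,2) = 15; favorable 45 - 15 = 30; P = 2/3; answer 2/3
Step 2: W1 = 2/3; threaded value p + q = 5; c = -36; f(3) = -2*(-41) + 2*(-14) - 1*(-36) = 90; iterating: f(3)=90, f(4)=-248, f(5)=717, f(6)=-2020, f(7)=5722, f(8)=-16201; answer -16201
Step 3: W2 = -16201; m = 6; total draws C(18,5) = 8568; favorable C(10,5) = 252; P = 1/34; answer 1/34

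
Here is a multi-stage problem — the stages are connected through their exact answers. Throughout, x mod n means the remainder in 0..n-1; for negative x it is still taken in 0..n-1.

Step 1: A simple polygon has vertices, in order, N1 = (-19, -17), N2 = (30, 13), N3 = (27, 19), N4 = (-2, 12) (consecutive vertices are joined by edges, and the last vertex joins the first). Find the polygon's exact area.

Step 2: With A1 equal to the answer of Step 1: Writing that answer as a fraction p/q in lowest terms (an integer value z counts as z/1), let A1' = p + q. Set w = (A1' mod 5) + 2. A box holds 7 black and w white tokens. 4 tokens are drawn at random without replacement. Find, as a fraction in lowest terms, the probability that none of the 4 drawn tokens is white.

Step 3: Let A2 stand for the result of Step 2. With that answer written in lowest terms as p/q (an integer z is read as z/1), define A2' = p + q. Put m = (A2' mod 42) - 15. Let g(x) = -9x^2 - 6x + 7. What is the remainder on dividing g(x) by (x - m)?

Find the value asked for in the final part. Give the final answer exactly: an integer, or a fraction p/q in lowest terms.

-776

Step 1: cross terms: (-19*13 - 30*-17)=263, (30*19 - 27*13)=219, (27*12 - -2*19)=362, (-2*-17 - -19*12)=262; twice the area = |1106| = 1106; area = 553; answer 553
Step 2: A1 = 553; threaded value p + q = 554; w = 6; total draws C(13,4) = 715; favorable C(7,4) = 35; P = 7/143; answer 7/143
Step 3: A2 = 7/143; threaded value p + q = 150; m = 9; remainder = value at the root: -9*(9)^2 - 6*(9)^1 + 7 = (-729) + (-54) + (7) = -776; answer -776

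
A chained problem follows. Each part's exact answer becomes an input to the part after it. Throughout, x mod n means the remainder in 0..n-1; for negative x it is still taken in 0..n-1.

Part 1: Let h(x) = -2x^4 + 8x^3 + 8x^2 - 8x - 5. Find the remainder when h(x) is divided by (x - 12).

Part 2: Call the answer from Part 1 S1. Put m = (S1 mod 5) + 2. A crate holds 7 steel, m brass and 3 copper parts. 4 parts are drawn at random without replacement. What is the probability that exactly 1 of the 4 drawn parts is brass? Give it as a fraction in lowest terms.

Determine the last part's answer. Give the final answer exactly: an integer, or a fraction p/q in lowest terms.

Part 1: remainder = value at the root: -2*(12)^4 + 8*(12)^3 + 8*(12)^2 - 8*(12)^1 - 5 = (-41472) + (13824) + (1152) + (-96) + (-5) = -26597; answer -26597
Part 2: S1 = -26597; m = 5; total draws C(15,4) = 1365; favorable C(5,1)*C(10,3) = 600; P = 40/91; answer 40/91

40/91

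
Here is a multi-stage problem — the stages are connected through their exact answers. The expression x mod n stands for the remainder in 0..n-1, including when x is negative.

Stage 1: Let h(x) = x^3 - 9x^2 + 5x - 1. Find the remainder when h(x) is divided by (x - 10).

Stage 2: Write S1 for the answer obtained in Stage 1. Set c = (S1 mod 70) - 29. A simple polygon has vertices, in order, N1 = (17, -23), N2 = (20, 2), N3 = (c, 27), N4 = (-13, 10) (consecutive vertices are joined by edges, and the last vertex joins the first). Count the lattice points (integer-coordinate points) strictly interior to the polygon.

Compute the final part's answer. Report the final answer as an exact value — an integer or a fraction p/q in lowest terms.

Stage 1: remainder = value at the root: 1*(10)^3 - 9*(10)^2 + 5*(10)^1 - 1 = (1000) + (-900) + (50) + (-1) = 149; answer 149
Stage 2: S1 = 149; c = -20; cross terms: (17*2 - 20*-23)=494, (20*27 - -20*2)=580, (-20*10 - -13*27)=151, (-13*-23 - 17*10)=129; twice the area = |1354| = 1354; area = 677; boundary points = 1 + 5 + 1 + 3 = 10; strictly interior points = area - boundary/2 + 1 = 673; answer 673

673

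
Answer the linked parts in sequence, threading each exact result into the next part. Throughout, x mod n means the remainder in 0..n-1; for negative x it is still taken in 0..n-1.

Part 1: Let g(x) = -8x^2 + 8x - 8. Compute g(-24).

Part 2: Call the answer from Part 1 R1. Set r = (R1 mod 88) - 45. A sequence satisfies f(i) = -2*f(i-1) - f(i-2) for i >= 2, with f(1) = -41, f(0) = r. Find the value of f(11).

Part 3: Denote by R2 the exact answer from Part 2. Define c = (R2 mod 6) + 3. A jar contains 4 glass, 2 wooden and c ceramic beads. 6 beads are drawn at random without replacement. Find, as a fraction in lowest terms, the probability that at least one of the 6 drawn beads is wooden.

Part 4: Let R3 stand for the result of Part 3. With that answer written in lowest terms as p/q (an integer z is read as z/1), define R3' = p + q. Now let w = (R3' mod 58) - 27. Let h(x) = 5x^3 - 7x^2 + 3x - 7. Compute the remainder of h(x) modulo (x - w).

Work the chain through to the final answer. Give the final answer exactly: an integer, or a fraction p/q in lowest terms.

Part 1: -8*(-24)^2 + 8*(-24)^1 - 8 = (-4608) + (-192) + (-8) = -4808; answer -4808
Part 2: R1 = -4808; r = -13; f(2) = -2*(-41) - 1*(-13) = 95; iterating: f(2)=95, f(3)=-149, f(4)=203, f(5)=-257, f(6)=311, f(7)=-365, f(8)=419, f(9)=-473, f(10)=527, f(11)=-581; answer -581
Part 3: R2 = -581; c = 4; total draws C(10,6) = 210; complement C(8,6) = 28; favorable 210 - 28 = 182; P = 13/15; answer 13/15
Part 4: R3 = 13/15; threaded value p + q = 28; w = 1; remainder = value at the root: 5*(1)^3 - 7*(1)^2 + 3*(1)^1 - 7 = (5) + (-7) + (3) + (-7) = -6; answer -6

-6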